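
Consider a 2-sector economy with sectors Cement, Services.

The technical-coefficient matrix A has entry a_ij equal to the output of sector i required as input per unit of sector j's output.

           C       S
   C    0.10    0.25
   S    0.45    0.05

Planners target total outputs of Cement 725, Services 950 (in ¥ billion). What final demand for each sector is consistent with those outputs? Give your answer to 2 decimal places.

d_C = 415.00, d_S = 576.25

I − A =
  [   0.90    -0.25]
  [  -0.45     0.95]
d = (I − A) x:
  d_C = (+0.90)·725 + (-0.25)·950 = 415.00
  d_S = (-0.45)·725 + (+0.95)·950 = 576.25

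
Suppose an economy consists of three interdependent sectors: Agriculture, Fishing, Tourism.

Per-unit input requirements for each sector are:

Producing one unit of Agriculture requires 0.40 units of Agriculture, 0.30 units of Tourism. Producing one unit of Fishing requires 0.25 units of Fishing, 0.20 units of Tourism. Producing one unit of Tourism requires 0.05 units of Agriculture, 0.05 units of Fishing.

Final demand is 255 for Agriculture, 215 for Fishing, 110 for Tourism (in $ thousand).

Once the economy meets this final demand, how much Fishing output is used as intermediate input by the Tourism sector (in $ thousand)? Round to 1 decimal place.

z_23 = 15.3

I − A =
  [   0.60     0.00    -0.05]
  [   0.00     0.75    -0.05]
  [  -0.30    -0.20     1.00]
Cofactors of I−A, C_ij = (−1)^(i+j)·(minor ij) (rows/columns in the sector order above):
  C_11 = (0.75)(1.00) − (-0.05)(-0.20) = 0.7400
  C_12 = −[(0.00)(1.00) − (-0.05)(-0.30)] = 0.0150
  C_13 = (0.00)(-0.20) − (0.75)(-0.30) = 0.2250
  C_21 = −[(0.00)(1.00) − (-0.05)(-0.20)] = 0.0100
  C_22 = (0.60)(1.00) − (-0.05)(-0.30) = 0.5850
  C_23 = −[(0.60)(-0.20) − (0.00)(-0.30)] = 0.1200
  C_31 = (0.00)(-0.05) − (-0.05)(0.75) = 0.0375
  C_32 = −[(0.60)(-0.05) − (-0.05)(0.00)] = 0.0300
  C_33 = (0.60)(0.75) − (0.00)(0.00) = 0.4500
det(I−A) = Σ_j (I−A)_1j·C_1j = (0.60)(0.7400) + (0.00)(0.0150) + (-0.05)(0.2250) = 0.43275
adj(I−A) = Cᵀ =
  [ 0.7400   0.0100   0.0375]
  [ 0.0150   0.5850   0.0300]
  [ 0.2250   0.1200   0.4500]
(I − A)⁻¹ = adj(I−A) / det(I−A) ≈
  [   1.7100     0.0231     0.0867]
  [   0.0347     1.3518     0.0693]
  [   0.5199     0.2773     1.0399]
First solve x = (I − A)⁻¹ d = adj(I−A)·d / det(I−A); in particular x_3 = (0.2250·255 + 0.1200·215 + 0.4500·110) / 0.43275 = 132.675 / 0.43275 ≈ 306.586.
Intermediate flow from 2 to 3: z_23 = a_23 · x_3 = 0.05 × 132.675 / 0.43275 = 6.63375 / 0.43275 ≈ 15.3.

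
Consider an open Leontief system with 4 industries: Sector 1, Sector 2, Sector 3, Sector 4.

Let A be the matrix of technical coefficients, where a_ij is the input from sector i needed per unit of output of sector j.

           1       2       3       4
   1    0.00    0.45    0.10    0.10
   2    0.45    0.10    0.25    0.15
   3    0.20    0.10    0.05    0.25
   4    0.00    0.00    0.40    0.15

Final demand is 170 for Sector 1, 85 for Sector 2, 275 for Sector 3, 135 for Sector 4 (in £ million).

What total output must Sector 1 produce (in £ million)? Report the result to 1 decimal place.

I − A =
  [   1.00    -0.45    -0.10    -0.10]
  [  -0.45     0.90    -0.25    -0.15]
  [  -0.20    -0.10     0.95    -0.25]
  [   0.00     0.00    -0.40     0.85]
Compute the cofactors C_ij = (−1)^(i+j)·(3×3 minor ij) of I−A; the adjugate is their transpose:
adj(I−A) = Cᵀ =
  [ 0.609500   0.330875   0.235125   0.199250]
  [ 0.372875   0.682500   0.328750   0.261000]
  [ 0.191250   0.161500   0.592875   0.225375]
  [ 0.090000   0.076000   0.279000   0.592625]
det(I−A) = Σ_j (I−A)_1j·C_1j = (1.00)(0.609500) + (-0.45)(0.372875) + (-0.10)(0.191250) + (-0.10)(0.090000) = 0.41358125
(I − A)⁻¹ = adj(I−A) / det(I−A) ≈
  [   1.4737     0.8000     0.5685     0.4818]
  [   0.9016     1.6502     0.7949     0.6311]
  [   0.4624     0.3905     1.4335     0.5449]
  [   0.2176     0.1838     0.6746     1.4329]
x = (I − A)⁻¹ d = adj(I−A)·d / det(I−A), with det(I−A) = 0.41358125:
  x_1 = (0.609500·170 + 0.330875·85 + 0.235125·275 + 0.199250·135) / 0.41358125 = 223.2975 / 0.41358125 ≈ 539.9
  x_2 = (0.372875·170 + 0.682500·85 + 0.328750·275 + 0.261000·135) / 0.41358125 = 247.0425 / 0.41358125 ≈ 597.3
  x_3 = (0.191250·170 + 0.161500·85 + 0.592875·275 + 0.225375·135) / 0.41358125 = 239.70625 / 0.41358125 ≈ 579.6
  x_4 = (0.090000·170 + 0.076000·85 + 0.279000·275 + 0.592625·135) / 0.41358125 = 178.489375 / 0.41358125 ≈ 431.6

x_1 = 539.9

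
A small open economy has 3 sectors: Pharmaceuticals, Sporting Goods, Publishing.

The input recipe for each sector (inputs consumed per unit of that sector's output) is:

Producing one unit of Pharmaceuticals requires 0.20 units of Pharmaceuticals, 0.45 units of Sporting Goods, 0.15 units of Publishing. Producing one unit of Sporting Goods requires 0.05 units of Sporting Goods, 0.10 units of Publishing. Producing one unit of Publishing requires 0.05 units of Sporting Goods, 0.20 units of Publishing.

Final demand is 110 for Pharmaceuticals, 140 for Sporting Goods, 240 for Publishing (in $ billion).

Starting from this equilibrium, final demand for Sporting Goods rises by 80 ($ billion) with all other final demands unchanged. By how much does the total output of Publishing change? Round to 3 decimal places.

I − A =
  [   0.80     0.00     0.00]
  [  -0.45     0.95    -0.05]
  [  -0.15    -0.10     0.80]
Cofactors of I−A, C_ij = (−1)^(i+j)·(minor ij) (rows/columns in the sector order above):
  C_11 = (0.95)(0.80) − (-0.05)(-0.10) = 0.7550
  C_12 = −[(-0.45)(0.80) − (-0.05)(-0.15)] = 0.3675
  C_13 = (-0.45)(-0.10) − (0.95)(-0.15) = 0.1875
  C_21 = −[(0.00)(0.80) − (0.00)(-0.10)] = 0.0000
  C_22 = (0.80)(0.80) − (0.00)(-0.15) = 0.6400
  C_23 = −[(0.80)(-0.10) − (0.00)(-0.15)] = 0.0800
  C_31 = (0.00)(-0.05) − (0.00)(0.95) = 0.0000
  C_32 = −[(0.80)(-0.05) − (0.00)(-0.45)] = 0.0400
  C_33 = (0.80)(0.95) − (0.00)(-0.45) = 0.7600
det(I−A) = Σ_j (I−A)_1j·C_1j = (0.80)(0.7550) + (0.00)(0.3675) + (0.00)(0.1875) = 0.6040
adj(I−A) = Cᵀ =
  [ 0.7550   0.0000   0.0000]
  [ 0.3675   0.6400   0.0400]
  [ 0.1875   0.0800   0.7600]
(I − A)⁻¹ = adj(I−A) / det(I−A) ≈
  [   1.2500     0.0000     0.0000]
  [   0.6084     1.0596     0.0662]
  [   0.3104     0.1325     1.2583]
Δx = (I − A)⁻¹ Δd with Δd having +80 in the Sporting Goods component and 0 elsewhere.
So Δx_3 = L_32 · (+80), where L_32 = adj(I−A)_32 / det(I−A) = 0.0800 / 0.6040.
Δx_3 = 0.0800 × (+80) / 0.6040 = 6.40 / 0.6040 ≈ 10.596.

Δx_3 = 10.596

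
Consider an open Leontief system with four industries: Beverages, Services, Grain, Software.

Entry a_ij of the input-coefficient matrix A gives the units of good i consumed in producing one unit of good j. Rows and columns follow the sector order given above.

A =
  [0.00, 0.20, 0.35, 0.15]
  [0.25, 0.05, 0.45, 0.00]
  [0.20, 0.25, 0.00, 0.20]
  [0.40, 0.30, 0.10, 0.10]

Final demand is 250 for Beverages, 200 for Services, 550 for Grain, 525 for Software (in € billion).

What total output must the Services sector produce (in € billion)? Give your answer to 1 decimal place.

x_2 = 1231.3

I − A =
  [   1.00    -0.20    -0.35    -0.15]
  [  -0.25     0.95    -0.45     0.00]
  [  -0.20    -0.25     1.00    -0.20]
  [  -0.40    -0.30    -0.10     0.90]
Compute the cofactors C_ij = (−1)^(i+j)·(3×3 minor ij) of I−A; the adjugate is their transpose:
adj(I−A) = Cᵀ =
  [ 0.707750   0.324500   0.414750   0.210125]
  [ 0.337000   0.726000   0.460500   0.158500]
  [ 0.318250   0.331000   0.741750   0.217875]
  [ 0.462250   0.423000   0.420250   0.681125]
det(I−A) = Σ_j (I−A)_1j·C_1j = (1.00)(0.707750) + (-0.20)(0.337000) + (-0.35)(0.318250) + (-0.15)(0.462250) = 0.459625
(I − A)⁻¹ = adj(I−A) / det(I−A) ≈
  [   1.5398     0.7060     0.9024     0.4572]
  [   0.7332     1.5795     1.0019     0.3448]
  [   0.6924     0.7202     1.6138     0.4740]
  [   1.0057     0.9203     0.9143     1.4819]
x = (I − A)⁻¹ d = adj(I−A)·d / det(I−A), with det(I−A) = 0.459625:
  x_1 = (0.707750·250 + 0.324500·200 + 0.414750·550 + 0.210125·525) / 0.459625 = 580.265625 / 0.459625 ≈ 1262.5
  x_2 = (0.337000·250 + 0.726000·200 + 0.460500·550 + 0.158500·525) / 0.459625 = 565.9375 / 0.459625 ≈ 1231.3
  x_3 = (0.318250·250 + 0.331000·200 + 0.741750·550 + 0.217875·525) / 0.459625 = 668.109375 / 0.459625 ≈ 1453.6
  x_4 = (0.462250·250 + 0.423000·200 + 0.420250·550 + 0.681125·525) / 0.459625 = 788.890625 / 0.459625 ≈ 1716.4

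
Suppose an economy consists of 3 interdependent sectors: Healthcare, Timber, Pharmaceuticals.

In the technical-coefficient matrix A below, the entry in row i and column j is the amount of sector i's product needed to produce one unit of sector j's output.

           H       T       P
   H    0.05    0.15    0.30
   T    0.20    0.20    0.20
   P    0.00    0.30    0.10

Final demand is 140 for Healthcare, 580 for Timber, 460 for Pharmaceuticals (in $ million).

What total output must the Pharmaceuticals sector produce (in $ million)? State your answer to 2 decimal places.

I − A =
  [   0.95    -0.15    -0.30]
  [  -0.20     0.80    -0.20]
  [   0.00    -0.30     0.90]
Cofactors of I−A, C_ij = (−1)^(i+j)·(minor ij) (rows/columns in the sector order above):
  C_11 = (0.80)(0.90) − (-0.20)(-0.30) = 0.6600
  C_12 = −[(-0.20)(0.90) − (-0.20)(0.00)] = 0.1800
  C_13 = (-0.20)(-0.30) − (0.80)(0.00) = 0.0600
  C_21 = −[(-0.15)(0.90) − (-0.30)(-0.30)] = 0.2250
  C_22 = (0.95)(0.90) − (-0.30)(0.00) = 0.8550
  C_23 = −[(0.95)(-0.30) − (-0.15)(0.00)] = 0.2850
  C_31 = (-0.15)(-0.20) − (-0.30)(0.80) = 0.2700
  C_32 = −[(0.95)(-0.20) − (-0.30)(-0.20)] = 0.2500
  C_33 = (0.95)(0.80) − (-0.15)(-0.20) = 0.7300
det(I−A) = Σ_j (I−A)_1j·C_1j = (0.95)(0.6600) + (-0.15)(0.1800) + (-0.30)(0.0600) = 0.5820
adj(I−A) = Cᵀ =
  [ 0.6600   0.2250   0.2700]
  [ 0.1800   0.8550   0.2500]
  [ 0.0600   0.2850   0.7300]
(I − A)⁻¹ = adj(I−A) / det(I−A) ≈
  [   1.1340     0.3866     0.4639]
  [   0.3093     1.4691     0.4296]
  [   0.1031     0.4897     1.2543]
x = (I − A)⁻¹ d = adj(I−A)·d / det(I−A), with det(I−A) = 0.5820:
  x_H = (0.6600·140 + 0.2250·580 + 0.2700·460) / 0.5820 = 347.10 / 0.5820 ≈ 596.39
  x_T = (0.1800·140 + 0.8550·580 + 0.2500·460) / 0.5820 = 636.10 / 0.5820 ≈ 1092.96
  x_P = (0.0600·140 + 0.2850·580 + 0.7300·460) / 0.5820 = 509.50 / 0.5820 ≈ 875.43

x_P = 875.43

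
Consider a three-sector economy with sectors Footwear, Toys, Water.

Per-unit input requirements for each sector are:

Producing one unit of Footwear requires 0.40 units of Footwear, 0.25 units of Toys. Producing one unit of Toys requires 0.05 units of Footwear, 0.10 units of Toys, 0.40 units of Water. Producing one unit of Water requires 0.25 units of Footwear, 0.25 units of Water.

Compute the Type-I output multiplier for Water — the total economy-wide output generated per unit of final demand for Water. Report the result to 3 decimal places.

I − A =
  [   0.60    -0.05    -0.25]
  [  -0.25     0.90     0.00]
  [   0.00    -0.40     0.75]
Cofactors of I−A, C_ij = (−1)^(i+j)·(minor ij) (rows/columns in the sector order above):
  C_11 = (0.90)(0.75) − (0.00)(-0.40) = 0.6750
  C_12 = −[(-0.25)(0.75) − (0.00)(0.00)] = 0.1875
  C_13 = (-0.25)(-0.40) − (0.90)(0.00) = 0.1000
  C_21 = −[(-0.05)(0.75) − (-0.25)(-0.40)] = 0.1375
  C_22 = (0.60)(0.75) − (-0.25)(0.00) = 0.4500
  C_23 = −[(0.60)(-0.40) − (-0.05)(0.00)] = 0.2400
  C_31 = (-0.05)(0.00) − (-0.25)(0.90) = 0.2250
  C_32 = −[(0.60)(0.00) − (-0.25)(-0.25)] = 0.0625
  C_33 = (0.60)(0.90) − (-0.05)(-0.25) = 0.5275
det(I−A) = Σ_j (I−A)_1j·C_1j = (0.60)(0.6750) + (-0.05)(0.1875) + (-0.25)(0.1000) = 0.370625
adj(I−A) = Cᵀ =
  [ 0.6750   0.1375   0.2250]
  [ 0.1875   0.4500   0.0625]
  [ 0.1000   0.2400   0.5275]
(I − A)⁻¹ = adj(I−A) / det(I−A) ≈
  [   1.8212     0.3710     0.6071]
  [   0.5059     1.2142     0.1686]
  [   0.2698     0.6476     1.4233]
The output multiplier for sector j is the column-j sum of the Leontief inverse (I − A)⁻¹ = adj(I−A) / det(I−A).
Column 3 of adj(I−A): (0.2250, 0.0625, 0.5275); det(I−A) = 0.370625.
m_3 = (0.2250 + 0.0625 + 0.5275) / 0.370625 = 0.815 / 0.370625 ≈ 2.199.

m_3 = 2.199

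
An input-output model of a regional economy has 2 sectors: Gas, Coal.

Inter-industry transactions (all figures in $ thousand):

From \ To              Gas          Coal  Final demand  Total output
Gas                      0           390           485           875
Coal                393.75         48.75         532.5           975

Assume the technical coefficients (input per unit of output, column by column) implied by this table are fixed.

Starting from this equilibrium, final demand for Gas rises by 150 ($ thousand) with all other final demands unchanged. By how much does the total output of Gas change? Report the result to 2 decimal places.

Technical coefficients a_ij = z_ij / X_j:
  a_GG = 0/875 = 0.00, a_CG = 393.75/875 = 0.45
  a_GC = 390/975 = 0.40, a_CC = 48.75/975 = 0.05
I − A =
  [   1.00    -0.40]
  [  -0.45     0.95]
det(I−A) = (1.00)(0.95) − (-0.40)(-0.45) = 0.7700
adj(I−A) = [[0.95, 0.40], [0.45, 1.00]]
(I − A)⁻¹ = adj(I−A) / det(I−A) ≈
  [   1.2338     0.5195]
  [   0.5844     1.2987]
Δx = (I − A)⁻¹ Δd with Δd having +150 in the Gas component and 0 elsewhere.
So Δx_G = L_GG · (+150), where L_GG = adj(I−A)_GG / det(I−A) = 0.95 / 0.7700.
Δx_G = 0.95 × (+150) / 0.7700 = 142.50 / 0.7700 ≈ 185.06.

Δx_G = 185.06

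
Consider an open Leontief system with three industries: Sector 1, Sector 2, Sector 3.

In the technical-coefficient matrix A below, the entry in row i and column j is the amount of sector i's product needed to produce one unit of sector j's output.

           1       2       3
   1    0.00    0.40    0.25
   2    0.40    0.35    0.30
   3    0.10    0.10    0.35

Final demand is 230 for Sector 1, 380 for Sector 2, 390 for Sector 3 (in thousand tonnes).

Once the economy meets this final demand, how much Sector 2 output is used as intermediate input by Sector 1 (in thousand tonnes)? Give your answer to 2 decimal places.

I − A =
  [   1.00    -0.40    -0.25]
  [  -0.40     0.65    -0.30]
  [  -0.10    -0.10     0.65]
Cofactors of I−A, C_ij = (−1)^(i+j)·(minor ij) (rows/columns in the sector order above):
  C_11 = (0.65)(0.65) − (-0.30)(-0.10) = 0.3925
  C_12 = −[(-0.40)(0.65) − (-0.30)(-0.10)] = 0.2900
  C_13 = (-0.40)(-0.10) − (0.65)(-0.10) = 0.1050
  C_21 = −[(-0.40)(0.65) − (-0.25)(-0.10)] = 0.2850
  C_22 = (1.00)(0.65) − (-0.25)(-0.10) = 0.6250
  C_23 = −[(1.00)(-0.10) − (-0.40)(-0.10)] = 0.1400
  C_31 = (-0.40)(-0.30) − (-0.25)(0.65) = 0.2825
  C_32 = −[(1.00)(-0.30) − (-0.25)(-0.40)] = 0.4000
  C_33 = (1.00)(0.65) − (-0.40)(-0.40) = 0.4900
det(I−A) = Σ_j (I−A)_1j·C_1j = (1.00)(0.3925) + (-0.40)(0.2900) + (-0.25)(0.1050) = 0.25025
adj(I−A) = Cᵀ =
  [ 0.3925   0.2850   0.2825]
  [ 0.2900   0.6250   0.4000]
  [ 0.1050   0.1400   0.4900]
(I − A)⁻¹ = adj(I−A) / det(I−A) ≈
  [   1.5684     1.1389     1.1289]
  [   1.1588     2.4975     1.5984]
  [   0.4196     0.5594     1.9580]
First solve x = (I − A)⁻¹ d = adj(I−A)·d / det(I−A); in particular x_1 = (0.3925·230 + 0.2850·380 + 0.2825·390) / 0.25025 = 308.75 / 0.25025 ≈ 1233.7662.
Intermediate flow from 2 to 1: z_21 = a_21 · x_1 = 0.40 × 308.75 / 0.25025 = 123.50 / 0.25025 ≈ 493.51.

z_21 = 493.51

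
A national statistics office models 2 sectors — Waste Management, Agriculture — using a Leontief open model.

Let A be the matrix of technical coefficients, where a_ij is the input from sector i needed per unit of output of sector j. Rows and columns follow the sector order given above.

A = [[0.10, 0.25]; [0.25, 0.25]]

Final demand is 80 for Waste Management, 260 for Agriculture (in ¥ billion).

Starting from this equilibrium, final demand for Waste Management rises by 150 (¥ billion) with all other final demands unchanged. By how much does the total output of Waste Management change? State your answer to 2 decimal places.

Δx_W = 183.67

I − A =
  [   0.90    -0.25]
  [  -0.25     0.75]
det(I−A) = (0.90)(0.75) − (-0.25)(-0.25) = 0.6125
adj(I−A) = [[0.75, 0.25], [0.25, 0.90]]
(I − A)⁻¹ = adj(I−A) / det(I−A) ≈
  [   1.2245     0.4082]
  [   0.4082     1.4694]
Δx = (I − A)⁻¹ Δd with Δd having +150 in the Waste Management component and 0 elsewhere.
So Δx_W = L_WW · (+150), where L_WW = adj(I−A)_WW / det(I−A) = 0.75 / 0.6125.
Δx_W = 0.75 × (+150) / 0.6125 = 112.50 / 0.6125 ≈ 183.67.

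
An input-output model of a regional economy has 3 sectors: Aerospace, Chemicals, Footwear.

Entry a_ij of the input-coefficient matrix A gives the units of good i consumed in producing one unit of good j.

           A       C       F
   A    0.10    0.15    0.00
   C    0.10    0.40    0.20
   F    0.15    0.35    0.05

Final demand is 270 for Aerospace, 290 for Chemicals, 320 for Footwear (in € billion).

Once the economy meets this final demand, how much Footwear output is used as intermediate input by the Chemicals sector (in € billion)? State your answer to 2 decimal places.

I − A =
  [   0.90    -0.15     0.00]
  [  -0.10     0.60    -0.20]
  [  -0.15    -0.35     0.95]
Cofactors of I−A, C_ij = (−1)^(i+j)·(minor ij) (rows/columns in the sector order above):
  C_11 = (0.60)(0.95) − (-0.20)(-0.35) = 0.5000
  C_12 = −[(-0.10)(0.95) − (-0.20)(-0.15)] = 0.1250
  C_13 = (-0.10)(-0.35) − (0.60)(-0.15) = 0.1250
  C_21 = −[(-0.15)(0.95) − (0.00)(-0.35)] = 0.1425
  C_22 = (0.90)(0.95) − (0.00)(-0.15) = 0.8550
  C_23 = −[(0.90)(-0.35) − (-0.15)(-0.15)] = 0.3375
  C_31 = (-0.15)(-0.20) − (0.00)(0.60) = 0.0300
  C_32 = −[(0.90)(-0.20) − (0.00)(-0.10)] = 0.1800
  C_33 = (0.90)(0.60) − (-0.15)(-0.10) = 0.5250
det(I−A) = Σ_j (I−A)_1j·C_1j = (0.90)(0.5000) + (-0.15)(0.1250) + (0.00)(0.1250) = 0.43125
adj(I−A) = Cᵀ =
  [ 0.5000   0.1425   0.0300]
  [ 0.1250   0.8550   0.1800]
  [ 0.1250   0.3375   0.5250]
(I − A)⁻¹ = adj(I−A) / det(I−A) ≈
  [   1.1594     0.3304     0.0696]
  [   0.2899     1.9826     0.4174]
  [   0.2899     0.7826     1.2174]
First solve x = (I − A)⁻¹ d = adj(I−A)·d / det(I−A); in particular x_C = (0.1250·270 + 0.8550·290 + 0.1800·320) / 0.43125 = 339.30 / 0.43125 ≈ 786.7826.
Intermediate flow from F to C: z_FC = a_FC · x_C = 0.35 × 339.30 / 0.43125 = 118.755 / 0.43125 ≈ 275.37.

z_FC = 275.37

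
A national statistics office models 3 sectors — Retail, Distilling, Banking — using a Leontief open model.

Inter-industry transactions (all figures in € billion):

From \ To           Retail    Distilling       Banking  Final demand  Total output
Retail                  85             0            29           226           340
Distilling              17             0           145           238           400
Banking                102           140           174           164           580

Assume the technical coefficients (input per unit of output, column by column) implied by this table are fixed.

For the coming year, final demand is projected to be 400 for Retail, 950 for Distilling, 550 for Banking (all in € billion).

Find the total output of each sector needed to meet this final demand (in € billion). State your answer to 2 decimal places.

Technical coefficients a_ij = z_ij / X_j:
  a_11 = 85/340 = 0.25, a_21 = 17/340 = 0.05, a_31 = 102/340 = 0.30
  a_12 = 0/400 = 0.00, a_22 = 0/400 = 0.00, a_32 = 140/400 = 0.35
  a_13 = 29/580 = 0.05, a_23 = 145/580 = 0.25, a_33 = 174/580 = 0.30
I − A =
  [   0.75     0.00    -0.05]
  [  -0.05     1.00    -0.25]
  [  -0.30    -0.35     0.70]
Cofactors of I−A, C_ij = (−1)^(i+j)·(minor ij) (rows/columns in the sector order above):
  C_11 = (1.00)(0.70) − (-0.25)(-0.35) = 0.6125
  C_12 = −[(-0.05)(0.70) − (-0.25)(-0.30)] = 0.1100
  C_13 = (-0.05)(-0.35) − (1.00)(-0.30) = 0.3175
  C_21 = −[(0.00)(0.70) − (-0.05)(-0.35)] = 0.0175
  C_22 = (0.75)(0.70) − (-0.05)(-0.30) = 0.5100
  C_23 = −[(0.75)(-0.35) − (0.00)(-0.30)] = 0.2625
  C_31 = (0.00)(-0.25) − (-0.05)(1.00) = 0.0500
  C_32 = −[(0.75)(-0.25) − (-0.05)(-0.05)] = 0.1900
  C_33 = (0.75)(1.00) − (0.00)(-0.05) = 0.7500
det(I−A) = Σ_j (I−A)_1j·C_1j = (0.75)(0.6125) + (0.00)(0.1100) + (-0.05)(0.3175) = 0.4435
adj(I−A) = Cᵀ =
  [ 0.6125   0.0175   0.0500]
  [ 0.1100   0.5100   0.1900]
  [ 0.3175   0.2625   0.7500]
(I − A)⁻¹ = adj(I−A) / det(I−A) ≈
  [   1.3811     0.0395     0.1127]
  [   0.2480     1.1499     0.4284]
  [   0.7159     0.5919     1.6911]
x = (I − A)⁻¹ d = adj(I−A)·d / det(I−A), with det(I−A) = 0.4435:
  x_1 = (0.6125·400 + 0.0175·950 + 0.0500·550) / 0.4435 = 289.125 / 0.4435 ≈ 651.92
  x_2 = (0.1100·400 + 0.5100·950 + 0.1900·550) / 0.4435 = 633.00 / 0.4435 ≈ 1427.28
  x_3 = (0.3175·400 + 0.2625·950 + 0.7500·550) / 0.4435 = 788.875 / 0.4435 ≈ 1778.75

x_1 = 651.92, x_2 = 1427.28, x_3 = 1778.75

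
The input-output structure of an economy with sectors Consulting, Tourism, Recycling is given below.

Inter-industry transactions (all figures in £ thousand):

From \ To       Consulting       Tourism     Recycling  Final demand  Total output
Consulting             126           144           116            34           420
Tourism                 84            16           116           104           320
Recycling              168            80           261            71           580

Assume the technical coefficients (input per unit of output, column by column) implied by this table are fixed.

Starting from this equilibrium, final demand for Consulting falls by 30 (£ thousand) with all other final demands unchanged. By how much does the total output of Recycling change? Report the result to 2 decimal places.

Δx_R = -81.00

Technical coefficients a_ij = z_ij / X_j:
  a_CC = 126/420 = 0.30, a_TC = 84/420 = 0.20, a_RC = 168/420 = 0.40
  a_CT = 144/320 = 0.45, a_TT = 16/320 = 0.05, a_RT = 80/320 = 0.25
  a_CR = 116/580 = 0.20, a_TR = 116/580 = 0.20, a_RR = 261/580 = 0.45
I − A =
  [   0.70    -0.45    -0.20]
  [  -0.20     0.95    -0.20]
  [  -0.40    -0.25     0.55]
Cofactors of I−A, C_ij = (−1)^(i+j)·(minor ij) (rows/columns in the sector order above):
  C_11 = (0.95)(0.55) − (-0.20)(-0.25) = 0.4725
  C_12 = −[(-0.20)(0.55) − (-0.20)(-0.40)] = 0.1900
  C_13 = (-0.20)(-0.25) − (0.95)(-0.40) = 0.4300
  C_21 = −[(-0.45)(0.55) − (-0.20)(-0.25)] = 0.2975
  C_22 = (0.70)(0.55) − (-0.20)(-0.40) = 0.3050
  C_23 = −[(0.70)(-0.25) − (-0.45)(-0.40)] = 0.3550
  C_31 = (-0.45)(-0.20) − (-0.20)(0.95) = 0.2800
  C_32 = −[(0.70)(-0.20) − (-0.20)(-0.20)] = 0.1800
  C_33 = (0.70)(0.95) − (-0.45)(-0.20) = 0.5750
det(I−A) = Σ_j (I−A)_1j·C_1j = (0.70)(0.4725) + (-0.45)(0.1900) + (-0.20)(0.4300) = 0.15925
adj(I−A) = Cᵀ =
  [ 0.4725   0.2975   0.2800]
  [ 0.1900   0.3050   0.1800]
  [ 0.4300   0.3550   0.5750]
(I − A)⁻¹ = adj(I−A) / det(I−A) ≈
  [   2.9670     1.8681     1.7582]
  [   1.1931     1.9152     1.1303]
  [   2.7002     2.2292     3.6107]
Δx = (I − A)⁻¹ Δd with Δd having -30 in the Consulting component and 0 elsewhere.
So Δx_R = L_RC · (-30), where L_RC = adj(I−A)_RC / det(I−A) = 0.4300 / 0.15925.
Δx_R = 0.4300 × (-30) / 0.15925 = -12.90 / 0.15925 ≈ -81.00.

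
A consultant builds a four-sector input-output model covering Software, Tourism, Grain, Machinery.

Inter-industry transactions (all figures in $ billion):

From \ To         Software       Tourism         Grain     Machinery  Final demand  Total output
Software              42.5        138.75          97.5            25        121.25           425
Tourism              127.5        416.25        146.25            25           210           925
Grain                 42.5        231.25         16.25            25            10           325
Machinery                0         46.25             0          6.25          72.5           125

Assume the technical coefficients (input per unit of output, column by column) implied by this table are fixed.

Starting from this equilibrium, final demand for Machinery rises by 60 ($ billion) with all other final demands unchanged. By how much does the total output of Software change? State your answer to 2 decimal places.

Δx_1 = 41.28

Technical coefficients a_ij = z_ij / X_j:
  a_11 = 42.5/425 = 0.10, a_21 = 127.5/425 = 0.30, a_31 = 42.5/425 = 0.10, a_41 = 0/425 = 0.00
  a_12 = 138.75/925 = 0.15, a_22 = 416.25/925 = 0.45, a_32 = 231.25/925 = 0.25, a_42 = 46.25/925 = 0.05
  a_13 = 97.5/325 = 0.30, a_23 = 146.25/325 = 0.45, a_33 = 16.25/325 = 0.05, a_43 = 0/325 = 0.00
  a_14 = 25/125 = 0.20, a_24 = 25/125 = 0.20, a_34 = 25/125 = 0.20, a_44 = 6.25/125 = 0.05
I − A =
  [   0.90    -0.15    -0.30    -0.20]
  [  -0.30     0.55    -0.45    -0.20]
  [  -0.10    -0.25     0.95    -0.20]
  [   0.00    -0.05     0.00     0.95]
Compute the cofactors C_ij = (−1)^(i+j)·(3×3 minor ij) of I−A; the adjugate is their transpose:
adj(I−A) = Cᵀ =
  [ 0.375500   0.219125   0.222375   0.172000]
  [ 0.313500   0.783750   0.470250   0.330000]
  [ 0.125500   0.238000   0.415500   0.164000]
  [ 0.016500   0.041250   0.024750   0.280500]
det(I−A) = Σ_j (I−A)_1j·C_1j = (0.90)(0.375500) + (-0.15)(0.313500) + (-0.30)(0.125500) + (-0.20)(0.016500) = 0.249975
(I − A)⁻¹ = adj(I−A) / det(I−A) ≈
  [   1.5022     0.8766     0.8896     0.6881]
  [   1.2541     3.1353     1.8812     1.3201]
  [   0.5021     0.9521     1.6622     0.6561]
  [   0.0660     0.1650     0.0990     1.1221]
Δx = (I − A)⁻¹ Δd with Δd having +60 in the Machinery component and 0 elsewhere.
So Δx_1 = L_14 · (+60), where L_14 = adj(I−A)_14 / det(I−A) = 0.172000 / 0.249975.
Δx_1 = 0.172000 × (+60) / 0.249975 = 10.32 / 0.249975 ≈ 41.28.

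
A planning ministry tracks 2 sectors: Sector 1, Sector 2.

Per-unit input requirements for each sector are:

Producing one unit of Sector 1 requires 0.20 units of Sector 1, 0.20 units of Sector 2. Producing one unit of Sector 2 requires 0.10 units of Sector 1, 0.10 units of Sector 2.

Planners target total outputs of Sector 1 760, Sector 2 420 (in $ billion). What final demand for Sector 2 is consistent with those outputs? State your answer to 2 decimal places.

d_2 = 226.00

I − A =
  [   0.80    -0.10]
  [  -0.20     0.90]
d = (I − A) x:
  d_1 = (+0.80)·760 + (-0.10)·420 = 566.00
  d_2 = (-0.20)·760 + (+0.90)·420 = 226.00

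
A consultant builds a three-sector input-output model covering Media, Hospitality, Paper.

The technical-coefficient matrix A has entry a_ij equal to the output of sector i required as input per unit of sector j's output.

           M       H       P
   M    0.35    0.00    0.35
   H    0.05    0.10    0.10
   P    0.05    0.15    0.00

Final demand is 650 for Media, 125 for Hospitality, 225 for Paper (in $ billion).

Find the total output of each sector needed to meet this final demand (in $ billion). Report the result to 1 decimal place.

I − A =
  [   0.65     0.00    -0.35]
  [  -0.05     0.90    -0.10]
  [  -0.05    -0.15     1.00]
Cofactors of I−A, C_ij = (−1)^(i+j)·(minor ij) (rows/columns in the sector order above):
  C_11 = (0.90)(1.00) − (-0.10)(-0.15) = 0.8850
  C_12 = −[(-0.05)(1.00) − (-0.10)(-0.05)] = 0.0550
  C_13 = (-0.05)(-0.15) − (0.90)(-0.05) = 0.0525
  C_21 = −[(0.00)(1.00) − (-0.35)(-0.15)] = 0.0525
  C_22 = (0.65)(1.00) − (-0.35)(-0.05) = 0.6325
  C_23 = −[(0.65)(-0.15) − (0.00)(-0.05)] = 0.0975
  C_31 = (0.00)(-0.10) − (-0.35)(0.90) = 0.3150
  C_32 = −[(0.65)(-0.10) − (-0.35)(-0.05)] = 0.0825
  C_33 = (0.65)(0.90) − (0.00)(-0.05) = 0.5850
det(I−A) = Σ_j (I−A)_1j·C_1j = (0.65)(0.8850) + (0.00)(0.0550) + (-0.35)(0.0525) = 0.556875
adj(I−A) = Cᵀ =
  [ 0.8850   0.0525   0.3150]
  [ 0.0550   0.6325   0.0825]
  [ 0.0525   0.0975   0.5850]
(I − A)⁻¹ = adj(I−A) / det(I−A) ≈
  [   1.5892     0.0943     0.5657]
  [   0.0988     1.1358     0.1481]
  [   0.0943     0.1751     1.0505]
x = (I − A)⁻¹ d = adj(I−A)·d / det(I−A), with det(I−A) = 0.556875:
  x_M = (0.8850·650 + 0.0525·125 + 0.3150·225) / 0.556875 = 652.6875 / 0.556875 ≈ 1172.1
  x_H = (0.0550·650 + 0.6325·125 + 0.0825·225) / 0.556875 = 133.375 / 0.556875 ≈ 239.5
  x_P = (0.0525·650 + 0.0975·125 + 0.5850·225) / 0.556875 = 177.9375 / 0.556875 ≈ 319.5

x_M = 1172.1, x_H = 239.5, x_P = 319.5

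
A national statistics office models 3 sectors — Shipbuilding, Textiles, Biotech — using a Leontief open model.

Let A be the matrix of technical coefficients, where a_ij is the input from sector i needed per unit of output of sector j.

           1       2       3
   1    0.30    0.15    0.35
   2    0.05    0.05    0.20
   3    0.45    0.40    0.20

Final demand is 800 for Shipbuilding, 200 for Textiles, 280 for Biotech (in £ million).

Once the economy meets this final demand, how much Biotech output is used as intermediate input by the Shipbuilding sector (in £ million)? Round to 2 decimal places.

z_31 = 1046.69

I − A =
  [   0.70    -0.15    -0.35]
  [  -0.05     0.95    -0.20]
  [  -0.45    -0.40     0.80]
Cofactors of I−A, C_ij = (−1)^(i+j)·(minor ij) (rows/columns in the sector order above):
  C_11 = (0.95)(0.80) − (-0.20)(-0.40) = 0.6800
  C_12 = −[(-0.05)(0.80) − (-0.20)(-0.45)] = 0.1300
  C_13 = (-0.05)(-0.40) − (0.95)(-0.45) = 0.4475
  C_21 = −[(-0.15)(0.80) − (-0.35)(-0.40)] = 0.2600
  C_22 = (0.70)(0.80) − (-0.35)(-0.45) = 0.4025
  C_23 = −[(0.70)(-0.40) − (-0.15)(-0.45)] = 0.3475
  C_31 = (-0.15)(-0.20) − (-0.35)(0.95) = 0.3625
  C_32 = −[(0.70)(-0.20) − (-0.35)(-0.05)] = 0.1575
  C_33 = (0.70)(0.95) − (-0.15)(-0.05) = 0.6575
det(I−A) = Σ_j (I−A)_1j·C_1j = (0.70)(0.6800) + (-0.15)(0.1300) + (-0.35)(0.4475) = 0.299875
adj(I−A) = Cᵀ =
  [ 0.6800   0.2600   0.3625]
  [ 0.1300   0.4025   0.1575]
  [ 0.4475   0.3475   0.6575]
(I − A)⁻¹ = adj(I−A) / det(I−A) ≈
  [   2.2676     0.8670     1.2088]
  [   0.4335     1.3422     0.5252]
  [   1.4923     1.1588     2.1926]
First solve x = (I − A)⁻¹ d = adj(I−A)·d / det(I−A); in particular x_1 = (0.6800·800 + 0.2600·200 + 0.3625·280) / 0.299875 = 697.50 / 0.299875 ≈ 2325.9692.
Intermediate flow from 3 to 1: z_31 = a_31 · x_1 = 0.45 × 697.50 / 0.299875 = 313.875 / 0.299875 ≈ 1046.69.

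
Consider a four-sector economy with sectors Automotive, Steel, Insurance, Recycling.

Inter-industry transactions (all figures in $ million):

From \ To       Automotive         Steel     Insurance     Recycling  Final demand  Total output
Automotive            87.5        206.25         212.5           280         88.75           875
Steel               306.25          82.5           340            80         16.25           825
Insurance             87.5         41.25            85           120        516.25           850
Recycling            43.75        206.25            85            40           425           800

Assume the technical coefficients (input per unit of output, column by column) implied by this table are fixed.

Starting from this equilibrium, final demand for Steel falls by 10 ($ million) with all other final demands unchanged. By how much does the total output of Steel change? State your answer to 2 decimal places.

Technical coefficients a_ij = z_ij / X_j:
  a_AA = 87.5/875 = 0.10, a_SA = 306.25/875 = 0.35, a_IA = 87.5/875 = 0.10, a_RA = 43.75/875 = 0.05
  a_AS = 206.25/825 = 0.25, a_SS = 82.5/825 = 0.10, a_IS = 41.25/825 = 0.05, a_RS = 206.25/825 = 0.25
  a_AI = 212.5/850 = 0.25, a_SI = 340/850 = 0.40, a_II = 85/850 = 0.10, a_RI = 85/850 = 0.10
  a_AR = 280/800 = 0.35, a_SR = 80/800 = 0.10, a_IR = 120/800 = 0.15, a_RR = 40/800 = 0.05
I − A =
  [   0.90    -0.25    -0.25    -0.35]
  [  -0.35     0.90    -0.40    -0.10]
  [  -0.10    -0.05     0.90    -0.15]
  [  -0.05    -0.25    -0.10     0.95]
Compute the cofactors C_ij = (−1)^(i+j)·(3×3 minor ij) of I−A; the adjugate is their transpose:
adj(I−A) = Cᵀ =
  [ 0.699000   0.311750   0.371500   0.349000]
  [ 0.340500   0.711125   0.440625   0.269875]
  [ 0.119750   0.110000   0.616250   0.153000]
  [ 0.139000   0.215125   0.200375   0.595375]
det(I−A) = Σ_j (I−A)_1j·C_1j = (0.90)(0.699000) + (-0.25)(0.340500) + (-0.25)(0.119750) + (-0.35)(0.139000) = 0.4653875
(I − A)⁻¹ = adj(I−A) / det(I−A) ≈
  [   1.5020     0.6699     0.7983     0.7499]
  [   0.7316     1.5280     0.9468     0.5799]
  [   0.2573     0.2364     1.3242     0.3288]
  [   0.2987     0.4622     0.4306     1.2793]
Δx = (I − A)⁻¹ Δd with Δd having -10 in the Steel component and 0 elsewhere.
So Δx_S = L_SS · (-10), where L_SS = adj(I−A)_SS / det(I−A) = 0.711125 / 0.4653875.
Δx_S = 0.711125 × (-10) / 0.4653875 = -7.11125 / 0.4653875 ≈ -15.28.

Δx_S = -15.28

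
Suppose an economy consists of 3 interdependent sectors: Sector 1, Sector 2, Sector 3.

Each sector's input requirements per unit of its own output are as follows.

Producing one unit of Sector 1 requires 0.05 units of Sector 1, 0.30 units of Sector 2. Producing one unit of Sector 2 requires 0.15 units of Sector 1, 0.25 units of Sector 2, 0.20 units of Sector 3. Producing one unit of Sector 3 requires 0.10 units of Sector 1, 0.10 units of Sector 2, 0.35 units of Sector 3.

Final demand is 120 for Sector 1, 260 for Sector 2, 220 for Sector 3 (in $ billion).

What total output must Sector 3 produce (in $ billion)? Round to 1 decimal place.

x_3 = 497.6

I − A =
  [   0.95    -0.15    -0.10]
  [  -0.30     0.75    -0.10]
  [   0.00    -0.20     0.65]
Cofactors of I−A, C_ij = (−1)^(i+j)·(minor ij) (rows/columns in the sector order above):
  C_11 = (0.75)(0.65) − (-0.10)(-0.20) = 0.4675
  C_12 = −[(-0.30)(0.65) − (-0.10)(0.00)] = 0.1950
  C_13 = (-0.30)(-0.20) − (0.75)(0.00) = 0.0600
  C_21 = −[(-0.15)(0.65) − (-0.10)(-0.20)] = 0.1175
  C_22 = (0.95)(0.65) − (-0.10)(0.00) = 0.6175
  C_23 = −[(0.95)(-0.20) − (-0.15)(0.00)] = 0.1900
  C_31 = (-0.15)(-0.10) − (-0.10)(0.75) = 0.0900
  C_32 = −[(0.95)(-0.10) − (-0.10)(-0.30)] = 0.1250
  C_33 = (0.95)(0.75) − (-0.15)(-0.30) = 0.6675
det(I−A) = Σ_j (I−A)_1j·C_1j = (0.95)(0.4675) + (-0.15)(0.1950) + (-0.10)(0.0600) = 0.408875
adj(I−A) = Cᵀ =
  [ 0.4675   0.1175   0.0900]
  [ 0.1950   0.6175   0.1250]
  [ 0.0600   0.1900   0.6675]
(I − A)⁻¹ = adj(I−A) / det(I−A) ≈
  [   1.1434     0.2874     0.2201]
  [   0.4769     1.5102     0.3057]
  [   0.1467     0.4647     1.6325]
x = (I − A)⁻¹ d = adj(I−A)·d / det(I−A), with det(I−A) = 0.408875:
  x_1 = (0.4675·120 + 0.1175·260 + 0.0900·220) / 0.408875 = 106.45 / 0.408875 ≈ 260.3
  x_2 = (0.1950·120 + 0.6175·260 + 0.1250·220) / 0.408875 = 211.45 / 0.408875 ≈ 517.2
  x_3 = (0.0600·120 + 0.1900·260 + 0.6675·220) / 0.408875 = 203.45 / 0.408875 ≈ 497.6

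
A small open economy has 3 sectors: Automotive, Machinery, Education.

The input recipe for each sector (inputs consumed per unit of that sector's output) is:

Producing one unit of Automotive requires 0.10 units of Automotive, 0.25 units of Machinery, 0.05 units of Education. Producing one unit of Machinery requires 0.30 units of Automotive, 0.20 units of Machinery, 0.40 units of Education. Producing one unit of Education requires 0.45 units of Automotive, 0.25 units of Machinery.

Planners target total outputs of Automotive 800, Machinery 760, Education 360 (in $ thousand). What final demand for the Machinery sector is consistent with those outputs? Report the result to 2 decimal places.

I − A =
  [   0.90    -0.30    -0.45]
  [  -0.25     0.80    -0.25]
  [  -0.05    -0.40     1.00]
d = (I − A) x:
  d_1 = (+0.90)·800 + (-0.30)·760 + (-0.45)·360 = 330.00
  d_2 = (-0.25)·800 + (+0.80)·760 + (-0.25)·360 = 318.00
  d_3 = (-0.05)·800 + (-0.40)·760 + (+1.00)·360 = 16.00

d_2 = 318.00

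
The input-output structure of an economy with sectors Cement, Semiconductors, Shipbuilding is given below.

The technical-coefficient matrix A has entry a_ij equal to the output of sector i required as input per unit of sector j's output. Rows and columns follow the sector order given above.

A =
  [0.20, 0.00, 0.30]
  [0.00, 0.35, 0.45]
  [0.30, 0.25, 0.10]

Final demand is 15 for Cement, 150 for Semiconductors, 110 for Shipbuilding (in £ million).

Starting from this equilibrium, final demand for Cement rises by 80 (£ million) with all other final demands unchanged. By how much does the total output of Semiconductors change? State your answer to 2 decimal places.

I − A =
  [   0.80     0.00    -0.30]
  [   0.00     0.65    -0.45]
  [  -0.30    -0.25     0.90]
Cofactors of I−A, C_ij = (−1)^(i+j)·(minor ij) (rows/columns in the sector order above):
  C_11 = (0.65)(0.90) − (-0.45)(-0.25) = 0.4725
  C_12 = −[(0.00)(0.90) − (-0.45)(-0.30)] = 0.1350
  C_13 = (0.00)(-0.25) − (0.65)(-0.30) = 0.1950
  C_21 = −[(0.00)(0.90) − (-0.30)(-0.25)] = 0.0750
  C_22 = (0.80)(0.90) − (-0.30)(-0.30) = 0.6300
  C_23 = −[(0.80)(-0.25) − (0.00)(-0.30)] = 0.2000
  C_31 = (0.00)(-0.45) − (-0.30)(0.65) = 0.1950
  C_32 = −[(0.80)(-0.45) − (-0.30)(0.00)] = 0.3600
  C_33 = (0.80)(0.65) − (0.00)(0.00) = 0.5200
det(I−A) = Σ_j (I−A)_1j·C_1j = (0.80)(0.4725) + (0.00)(0.1350) + (-0.30)(0.1950) = 0.3195
adj(I−A) = Cᵀ =
  [ 0.4725   0.0750   0.1950]
  [ 0.1350   0.6300   0.3600]
  [ 0.1950   0.2000   0.5200]
(I − A)⁻¹ = adj(I−A) / det(I−A) ≈
  [   1.4789     0.2347     0.6103]
  [   0.4225     1.9718     1.1268]
  [   0.6103     0.6260     1.6275]
Δx = (I − A)⁻¹ Δd with Δd having +80 in the Cement component and 0 elsewhere.
So Δx_2 = L_21 · (+80), where L_21 = adj(I−A)_21 / det(I−A) = 0.1350 / 0.3195.
Δx_2 = 0.1350 × (+80) / 0.3195 = 10.80 / 0.3195 ≈ 33.80.

Δx_2 = 33.80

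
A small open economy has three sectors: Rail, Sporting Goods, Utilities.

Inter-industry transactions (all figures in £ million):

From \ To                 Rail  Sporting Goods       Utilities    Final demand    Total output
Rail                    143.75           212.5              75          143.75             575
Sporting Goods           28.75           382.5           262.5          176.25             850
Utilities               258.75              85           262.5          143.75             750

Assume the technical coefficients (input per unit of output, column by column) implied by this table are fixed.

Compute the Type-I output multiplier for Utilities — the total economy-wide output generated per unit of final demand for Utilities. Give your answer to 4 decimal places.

Technical coefficients a_ij = z_ij / X_j:
  a_11 = 143.75/575 = 0.25, a_21 = 28.75/575 = 0.05, a_31 = 258.75/575 = 0.45
  a_12 = 212.5/850 = 0.25, a_22 = 382.5/850 = 0.45, a_32 = 85/850 = 0.10
  a_13 = 75/750 = 0.10, a_23 = 262.5/750 = 0.35, a_33 = 262.5/750 = 0.35
I − A =
  [   0.75    -0.25    -0.10]
  [  -0.05     0.55    -0.35]
  [  -0.45    -0.10     0.65]
Cofactors of I−A, C_ij = (−1)^(i+j)·(minor ij) (rows/columns in the sector order above):
  C_11 = (0.55)(0.65) − (-0.35)(-0.10) = 0.3225
  C_12 = −[(-0.05)(0.65) − (-0.35)(-0.45)] = 0.1900
  C_13 = (-0.05)(-0.10) − (0.55)(-0.45) = 0.2525
  C_21 = −[(-0.25)(0.65) − (-0.10)(-0.10)] = 0.1725
  C_22 = (0.75)(0.65) − (-0.10)(-0.45) = 0.4425
  C_23 = −[(0.75)(-0.10) − (-0.25)(-0.45)] = 0.1875
  C_31 = (-0.25)(-0.35) − (-0.10)(0.55) = 0.1425
  C_32 = −[(0.75)(-0.35) − (-0.10)(-0.05)] = 0.2675
  C_33 = (0.75)(0.55) − (-0.25)(-0.05) = 0.4000
det(I−A) = Σ_j (I−A)_1j·C_1j = (0.75)(0.3225) + (-0.25)(0.1900) + (-0.10)(0.2525) = 0.169125
adj(I−A) = Cᵀ =
  [ 0.3225   0.1725   0.1425]
  [ 0.1900   0.4425   0.2675]
  [ 0.2525   0.1875   0.4000]
(I − A)⁻¹ = adj(I−A) / det(I−A) ≈
  [   1.90687     1.01996     0.84257]
  [   1.12343     2.61641     1.58167]
  [   1.49298     1.10865     2.36511]
The output multiplier for sector j is the column-j sum of the Leontief inverse (I − A)⁻¹ = adj(I−A) / det(I−A).
Column 3 of adj(I−A): (0.1425, 0.2675, 0.4000); det(I−A) = 0.169125.
m_3 = (0.1425 + 0.2675 + 0.4000) / 0.169125 = 0.81 / 0.169125 ≈ 4.7894.

m_3 = 4.7894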